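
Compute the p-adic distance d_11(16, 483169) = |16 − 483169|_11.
d_11(16, 483169) = 1/161051

Step 1 — x − y = 16 − 483169 = -483153. Step 2 — v_11(-483153) = 5 (factor: -483153 = −(11^5 · 3); the sign does not affect v_p). Step 3 — |x − y|_11 = 11^{-5} = 1/161051.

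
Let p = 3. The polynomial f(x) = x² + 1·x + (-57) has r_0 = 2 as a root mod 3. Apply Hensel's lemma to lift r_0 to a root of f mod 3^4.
r_3 = 59 (mod 81)

Hensel: r_{i+1} = r_i − f(r_i)·(f′(r_i))^{-1} mod 3^{i+2}, f′(x) = 2x + 1. Iterate:
  r_0 = 2 (mod 3)
  r_1 = 5 (mod 9)
  r_2 = 5 (mod 27)
  r_3 = 59 (mod 81)
Final: r = 59 satisfies f(r) ≡ 0 mod 3^4.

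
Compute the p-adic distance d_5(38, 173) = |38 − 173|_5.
d_5(38, 173) = 1/5

Step 1 — x − y = 38 − 173 = -135. Step 2 — v_5(-135) = 1 (factor: -135 = −(5^1 · 27); the sign does not affect v_p). Step 3 — |x − y|_5 = 5^{-1} = 1/5.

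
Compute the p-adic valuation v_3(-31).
v_3(-31) = 0

v_3(n) is the largest exponent k such that 3^k divides n. Factor out: -31 = -3^0 · 31. (Sign doesn't affect v_p.) So v_3(-31) = 0.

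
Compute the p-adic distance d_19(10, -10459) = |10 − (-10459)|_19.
d_19(10, -10459) = 1/361

Step 1 — x − y = 10 − (-10459) = 10469. Step 2 — v_19(10469) = 2 (factor: 10469 = (19^2 · 29); the sign does not affect v_p). Step 3 — |x − y|_19 = 19^{-2} = 1/361.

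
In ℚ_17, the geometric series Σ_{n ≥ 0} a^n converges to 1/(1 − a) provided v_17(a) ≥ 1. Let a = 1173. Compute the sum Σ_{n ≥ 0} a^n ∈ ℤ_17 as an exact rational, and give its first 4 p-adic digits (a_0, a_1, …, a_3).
Σ a^n = 1/(1 − a) = -1/1172;  first 4 digits = (1, 1, 5, 9)

v_17(a) = 1 ≥ 1, so the series converges in ℤ_17 to 1/(1 − a) = 1/(1 − 1173) = -1/1172. Expand this rational in ℤ_17: compute digits iteratively via d_i = x_i mod 17, x_{i+1} = (x_i − d_i)/17. The first 4 digits are (1, 1, 5, 9).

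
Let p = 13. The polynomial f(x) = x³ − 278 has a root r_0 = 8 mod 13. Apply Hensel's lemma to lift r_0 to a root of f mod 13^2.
r_1 = 86 (mod 169)

Hensel: r_{i+1} = r_i − f(r_i)/f′(r_i) mod 13^{i+2}, where f′(x) = 3x². Iterate:
  r_0 = 8 (mod 13)
  r_1 = 86 (mod 169)
Final: r = 86 with f(r) ≡ 0 mod 13^2.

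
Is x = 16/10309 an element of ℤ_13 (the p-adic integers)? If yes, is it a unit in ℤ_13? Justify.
x ∉ ℤ_13 (v_13(x) = -2 < 0)

ℤ_13 = {x ∈ ℚ_13 : v_13(x) ≥ 0} and ℤ_13^× = {x ∈ ℤ_13 : v_13(x) = 0}. Here v_13(16/10309) = v_13(num) − v_13(den) = -2; compare against these criteria.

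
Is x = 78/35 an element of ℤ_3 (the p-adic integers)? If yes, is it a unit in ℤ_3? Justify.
x ∈ ℤ_3 but not a unit; v_3(x) = 1 > 0

ℤ_3 = {x ∈ ℚ_3 : v_3(x) ≥ 0} and ℤ_3^× = {x ∈ ℤ_3 : v_3(x) = 0}. Here v_3(78/35) = v_3(num) − v_3(den) = 1; compare against these criteria.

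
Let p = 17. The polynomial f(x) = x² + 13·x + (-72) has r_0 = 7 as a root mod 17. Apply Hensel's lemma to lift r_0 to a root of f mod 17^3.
r_2 = 636 (mod 4913)

Hensel: r_{i+1} = r_i − f(r_i)·(f′(r_i))^{-1} mod 17^{i+2}, f′(x) = 2x + 13. Iterate:
  r_0 = 7 (mod 17)
  r_1 = 58 (mod 289)
  r_2 = 636 (mod 4913)
Final: r = 636 satisfies f(r) ≡ 0 mod 17^3.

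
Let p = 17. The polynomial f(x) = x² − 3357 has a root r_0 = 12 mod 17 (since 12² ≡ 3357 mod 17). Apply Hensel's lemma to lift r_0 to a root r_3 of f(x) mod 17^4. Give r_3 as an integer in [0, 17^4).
r_3 = 57693 (mod 83521)

Hensel's recurrence: r_{i+1} = r_i − f(r_i)·(f′(r_i))^{-1} mod 17^{i+2}, with f′(x) = 2x. Iterate:
  r_0 = 12 (mod 17)
  r_1 = 182 (mod 289)
  r_2 = 3650 (mod 4913)
  r_3 = 57693 (mod 83521)
Final: r_3 = 57693, and one checks f(r_3) ≡ 0 mod 17^4.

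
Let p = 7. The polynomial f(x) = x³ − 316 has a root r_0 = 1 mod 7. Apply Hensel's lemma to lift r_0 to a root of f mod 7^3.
r_2 = 57 (mod 343)

Hensel: r_{i+1} = r_i − f(r_i)/f′(r_i) mod 7^{i+2}, where f′(x) = 3x². Iterate:
  r_0 = 1 (mod 7)
  r_1 = 8 (mod 49)
  r_2 = 57 (mod 343)
Final: r = 57 with f(r) ≡ 0 mod 7^3.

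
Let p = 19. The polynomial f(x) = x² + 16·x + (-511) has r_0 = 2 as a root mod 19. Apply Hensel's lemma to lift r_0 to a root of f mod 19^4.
r_3 = 122495 (mod 130321)

Hensel: r_{i+1} = r_i − f(r_i)·(f′(r_i))^{-1} mod 19^{i+2}, f′(x) = 2x + 16. Iterate:
  r_0 = 2 (mod 19)
  r_1 = 116 (mod 361)
  r_2 = 5892 (mod 6859)
  r_3 = 122495 (mod 130321)
Final: r = 122495 satisfies f(r) ≡ 0 mod 19^4.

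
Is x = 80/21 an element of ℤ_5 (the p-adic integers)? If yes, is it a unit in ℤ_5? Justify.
x ∈ ℤ_5 but not a unit; v_5(x) = 1 > 0

ℤ_5 = {x ∈ ℚ_5 : v_5(x) ≥ 0} and ℤ_5^× = {x ∈ ℤ_5 : v_5(x) = 0}. Here v_5(80/21) = v_5(num) − v_5(den) = 1; compare against these criteria.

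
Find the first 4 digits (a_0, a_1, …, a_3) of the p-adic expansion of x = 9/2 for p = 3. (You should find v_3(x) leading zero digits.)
(a_0, …, a_3) = (0, 0, 2, 1)

v_3(9/2) = 2, so a_0 = ... = a_1 = 0. Factor out: x = 3^2 · u with u = 1/2 a unit in ℤ_3. Expand u iteratively via a_{v+i} = u_i mod 3, u_{i+1} = (u_i − a_{v+i})/3:
  u_0 = 1/2;  a_2 = 2;  u_1 = (u_0 − 2)/3 = -1/2
  u_1 = -1/2;  a_3 = 1;  u_2 = (u_1 − 1)/3 = -1/2
Digits: (0, 0, 2, 1).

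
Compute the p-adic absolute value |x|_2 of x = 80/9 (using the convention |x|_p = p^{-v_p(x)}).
|80/9|_2 = 1/16

Step 1 — compute v_2(x) by factoring powers of 2 out of the numerator and denominator: v_2(80/9) = 4. Step 2 — apply |x|_p = p^{-v_p(x)} = 2^{-4} = 1/16.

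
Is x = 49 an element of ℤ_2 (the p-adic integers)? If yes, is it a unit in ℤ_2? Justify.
x ∈ ℤ_2^× (unit); v_2(x) = 0

ℤ_2 = {x ∈ ℚ_2 : v_2(x) ≥ 0} and ℤ_2^× = {x ∈ ℤ_2 : v_2(x) = 0}. Here v_2(49) = v_2(num) − v_2(den) = 0; compare against these criteria.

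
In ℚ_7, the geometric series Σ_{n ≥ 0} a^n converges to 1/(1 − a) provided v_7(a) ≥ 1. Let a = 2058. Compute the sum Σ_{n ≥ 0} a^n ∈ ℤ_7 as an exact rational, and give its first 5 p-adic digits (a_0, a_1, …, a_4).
Σ a^n = 1/(1 − a) = -1/2057;  first 5 digits = (1, 0, 0, 6, 0)

v_7(a) = 3 ≥ 1, so the series converges in ℤ_7 to 1/(1 − a) = 1/(1 − 2058) = -1/2057. Expand this rational in ℤ_7: compute digits iteratively via d_i = x_i mod 7, x_{i+1} = (x_i − d_i)/7. The first 5 digits are (1, 0, 0, 6, 0).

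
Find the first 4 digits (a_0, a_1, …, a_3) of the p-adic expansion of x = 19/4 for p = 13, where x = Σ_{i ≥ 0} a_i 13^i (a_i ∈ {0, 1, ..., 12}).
(a_0, …, a_3) = (8, 3, 3, 3)

v_13(19/4) = 0 (numerator and denominator both coprime to 13), so x ∈ ℤ_13^×. Compute digits iteratively via a_i = x_i mod 13, x_{i+1} = (x_i − a_i)/13, with x_0 = x:
  x_0 = 19/4;  a_0 = 8;  x_1 = (x_0 − 8)/13 = -1/4
  x_1 = -1/4;  a_1 = 3;  x_2 = (x_1 − 3)/13 = -1/4
  x_2 = -1/4;  a_2 = 3;  x_3 = (x_2 − 3)/13 = -1/4
  x_3 = -1/4;  a_3 = 3;  x_4 = (x_3 − 3)/13 = -1/4
Digits: (8, 3, 3, 3).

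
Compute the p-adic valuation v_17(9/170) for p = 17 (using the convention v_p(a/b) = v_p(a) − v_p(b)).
v_17(9/170) = -1

Factor powers of 17 from the numerator and denominator of the reduced fraction: 9 = 17^0 · 9 and 170 = 17^1 · 10. Apply v_p(a/b) = v_p(a) − v_p(b): v_17(9/170) = 0 − 1 = -1.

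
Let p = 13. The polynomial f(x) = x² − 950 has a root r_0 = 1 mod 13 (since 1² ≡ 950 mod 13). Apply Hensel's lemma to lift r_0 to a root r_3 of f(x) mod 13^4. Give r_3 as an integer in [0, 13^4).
r_3 = 4616 (mod 28561)

Hensel's recurrence: r_{i+1} = r_i − f(r_i)·(f′(r_i))^{-1} mod 13^{i+2}, with f′(x) = 2x. Iterate:
  r_0 = 1 (mod 13)
  r_1 = 53 (mod 169)
  r_2 = 222 (mod 2197)
  r_3 = 4616 (mod 28561)
Final: r_3 = 4616, and one checks f(r_3) ≡ 0 mod 13^4.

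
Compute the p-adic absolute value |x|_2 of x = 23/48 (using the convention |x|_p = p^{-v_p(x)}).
|23/48|_2 = 16

Step 1 — compute v_2(x) by factoring powers of 2 out of the numerator and denominator: v_2(23/48) = -4. Step 2 — apply |x|_p = p^{-v_p(x)} = 2^{4} = 16.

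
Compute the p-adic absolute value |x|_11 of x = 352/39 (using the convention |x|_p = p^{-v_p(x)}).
|352/39|_11 = 1/11

Step 1 — compute v_11(x) by factoring powers of 11 out of the numerator and denominator: v_11(352/39) = 1. Step 2 — apply |x|_p = p^{-v_p(x)} = 11^{-1} = 1/11.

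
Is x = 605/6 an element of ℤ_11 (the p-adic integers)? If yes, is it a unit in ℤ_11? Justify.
x ∈ ℤ_11 but not a unit; v_11(x) = 2 > 0

ℤ_11 = {x ∈ ℚ_11 : v_11(x) ≥ 0} and ℤ_11^× = {x ∈ ℤ_11 : v_11(x) = 0}. Here v_11(605/6) = v_11(num) − v_11(den) = 2; compare against these criteria.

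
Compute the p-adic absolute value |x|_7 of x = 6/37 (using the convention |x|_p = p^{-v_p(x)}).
|6/37|_7 = 1

Step 1 — compute v_7(x) by factoring powers of 7 out of the numerator and denominator: v_7(6/37) = 0. Step 2 — apply |x|_p = p^{-v_p(x)} = 7^{0} = 1.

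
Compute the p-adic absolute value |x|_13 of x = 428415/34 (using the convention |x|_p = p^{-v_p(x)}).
|428415/34|_13 = 1/28561

Step 1 — compute v_13(x) by factoring powers of 13 out of the numerator and denominator: v_13(428415/34) = 4. Step 2 — apply |x|_p = p^{-v_p(x)} = 13^{-4} = 1/28561.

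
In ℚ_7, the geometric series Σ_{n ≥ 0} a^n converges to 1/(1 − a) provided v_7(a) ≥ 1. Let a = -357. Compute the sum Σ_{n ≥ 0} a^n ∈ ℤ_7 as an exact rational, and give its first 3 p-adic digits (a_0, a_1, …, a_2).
Σ a^n = 1/(1 − a) = 1/358;  first 3 digits = (1, 5, 3)

v_7(a) = 1 ≥ 1, so the series converges in ℤ_7 to 1/(1 − a) = 1/(1 − (-357)) = 1/358. Expand this rational in ℤ_7: compute digits iteratively via d_i = x_i mod 7, x_{i+1} = (x_i − d_i)/7. The first 3 digits are (1, 5, 3).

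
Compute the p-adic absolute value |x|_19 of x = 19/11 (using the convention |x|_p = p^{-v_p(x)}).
|19/11|_19 = 1/19

Step 1 — compute v_19(x) by factoring powers of 19 out of the numerator and denominator: v_19(19/11) = 1. Step 2 — apply |x|_p = p^{-v_p(x)} = 19^{-1} = 1/19.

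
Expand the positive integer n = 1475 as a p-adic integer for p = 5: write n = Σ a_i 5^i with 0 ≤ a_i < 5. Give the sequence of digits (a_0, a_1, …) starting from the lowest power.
(a_0, a_1, …) = (0, 0, 4, 1, 2)

Repeated division by 5 gives the digits low-to-high: 1475 = 4·5^2 + 1·5^3 + 2·5^4. Digit sequence: (0, 0, 4, 1, 2).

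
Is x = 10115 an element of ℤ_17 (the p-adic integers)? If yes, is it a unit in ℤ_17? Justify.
x ∈ ℤ_17 but not a unit; v_17(x) = 2 > 0

ℤ_17 = {x ∈ ℚ_17 : v_17(x) ≥ 0} and ℤ_17^× = {x ∈ ℤ_17 : v_17(x) = 0}. Here v_17(10115) = v_17(num) − v_17(den) = 2; compare against these criteria.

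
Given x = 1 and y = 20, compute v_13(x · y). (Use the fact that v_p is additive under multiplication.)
v_13(20) = 0

v_p(x) = 0 (factor: 1 = 13^0 · 1); v_p(y) = 0 (factor: 20 = 13^0 · 20). Additivity: v_p(xy) = v_p(x) + v_p(y) = 0 + 0 = 0. (Direct check: xy = 20 = 13^0 · (20).)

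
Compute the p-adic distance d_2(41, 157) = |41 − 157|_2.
d_2(41, 157) = 1/4

Step 1 — x − y = 41 − 157 = -116. Step 2 — v_2(-116) = 2 (factor: -116 = −(2^2 · 29); the sign does not affect v_p). Step 3 — |x − y|_2 = 2^{-2} = 1/4.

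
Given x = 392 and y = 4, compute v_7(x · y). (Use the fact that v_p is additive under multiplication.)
v_7(1568) = 2

v_p(x) = 2 (factor: 392 = 7^2 · 8); v_p(y) = 0 (factor: 4 = 7^0 · 4). Additivity: v_p(xy) = v_p(x) + v_p(y) = 2 + 0 = 2. (Direct check: xy = 1568 = 7^2 · (32).)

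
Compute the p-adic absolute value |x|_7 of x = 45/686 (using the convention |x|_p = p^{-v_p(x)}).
|45/686|_7 = 343

Step 1 — compute v_7(x) by factoring powers of 7 out of the numerator and denominator: v_7(45/686) = -3. Step 2 — apply |x|_p = p^{-v_p(x)} = 7^{3} = 343.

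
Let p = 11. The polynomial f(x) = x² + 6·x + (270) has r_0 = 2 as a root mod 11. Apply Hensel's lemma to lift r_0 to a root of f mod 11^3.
r_2 = 46 (mod 1331)

Hensel: r_{i+1} = r_i − f(r_i)·(f′(r_i))^{-1} mod 11^{i+2}, f′(x) = 2x + 6. Iterate:
  r_0 = 2 (mod 11)
  r_1 = 46 (mod 121)
  r_2 = 46 (mod 1331)
Final: r = 46 satisfies f(r) ≡ 0 mod 11^3.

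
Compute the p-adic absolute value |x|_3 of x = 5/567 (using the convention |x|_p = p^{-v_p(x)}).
|5/567|_3 = 81

Step 1 — compute v_3(x) by factoring powers of 3 out of the numerator and denominator: v_3(5/567) = -4. Step 2 — apply |x|_p = p^{-v_p(x)} = 3^{4} = 81.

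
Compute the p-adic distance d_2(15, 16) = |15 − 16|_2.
d_2(15, 16) = 1

Step 1 — x − y = 15 − 16 = -1. Step 2 — v_2(-1) = 0 (factor: -1 = −(2^0 · 1); the sign does not affect v_p). Step 3 — |x − y|_2 = 2^{0} = 1.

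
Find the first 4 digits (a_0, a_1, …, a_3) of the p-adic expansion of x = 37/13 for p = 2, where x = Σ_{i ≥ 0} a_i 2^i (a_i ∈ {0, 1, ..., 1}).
(a_0, …, a_3) = (1, 0, 0, 1)

v_2(37/13) = 0 (numerator and denominator both coprime to 2), so x ∈ ℤ_2^×. Compute digits iteratively via a_i = x_i mod 2, x_{i+1} = (x_i − a_i)/2, with x_0 = x:
  x_0 = 37/13;  a_0 = 1;  x_1 = (x_0 − 1)/2 = 12/13
  x_1 = 12/13;  a_1 = 0;  x_2 = (x_1 − 0)/2 = 6/13
  x_2 = 6/13;  a_2 = 0;  x_3 = (x_2 − 0)/2 = 3/13
  x_3 = 3/13;  a_3 = 1;  x_4 = (x_3 − 1)/2 = -5/13
Digits: (1, 0, 0, 1).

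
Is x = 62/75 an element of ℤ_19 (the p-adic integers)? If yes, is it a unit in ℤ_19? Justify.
x ∈ ℤ_19^× (unit); v_19(x) = 0

ℤ_19 = {x ∈ ℚ_19 : v_19(x) ≥ 0} and ℤ_19^× = {x ∈ ℤ_19 : v_19(x) = 0}. Here v_19(62/75) = v_19(num) − v_19(den) = 0; compare against these criteria.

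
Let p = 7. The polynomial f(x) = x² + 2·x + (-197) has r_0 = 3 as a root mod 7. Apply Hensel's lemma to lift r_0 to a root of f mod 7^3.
r_2 = 87 (mod 343)

Hensel: r_{i+1} = r_i − f(r_i)·(f′(r_i))^{-1} mod 7^{i+2}, f′(x) = 2x + 2. Iterate:
  r_0 = 3 (mod 7)
  r_1 = 38 (mod 49)
  r_2 = 87 (mod 343)
Final: r = 87 satisfies f(r) ≡ 0 mod 7^3.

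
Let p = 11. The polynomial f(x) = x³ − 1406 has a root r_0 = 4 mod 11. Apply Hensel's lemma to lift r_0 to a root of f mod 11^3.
r_2 = 37 (mod 1331)

Hensel: r_{i+1} = r_i − f(r_i)/f′(r_i) mod 11^{i+2}, where f′(x) = 3x². Iterate:
  r_0 = 4 (mod 11)
  r_1 = 37 (mod 121)
  r_2 = 37 (mod 1331)
Final: r = 37 with f(r) ≡ 0 mod 11^3.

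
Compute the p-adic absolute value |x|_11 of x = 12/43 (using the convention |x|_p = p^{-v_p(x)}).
|12/43|_11 = 1

Step 1 — compute v_11(x) by factoring powers of 11 out of the numerator and denominator: v_11(12/43) = 0. Step 2 — apply |x|_p = p^{-v_p(x)} = 11^{0} = 1.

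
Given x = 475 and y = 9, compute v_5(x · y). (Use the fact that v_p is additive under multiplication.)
v_5(4275) = 2

v_p(x) = 2 (factor: 475 = 5^2 · 19); v_p(y) = 0 (factor: 9 = 5^0 · 9). Additivity: v_p(xy) = v_p(x) + v_p(y) = 2 + 0 = 2. (Direct check: xy = 4275 = 5^2 · (171).)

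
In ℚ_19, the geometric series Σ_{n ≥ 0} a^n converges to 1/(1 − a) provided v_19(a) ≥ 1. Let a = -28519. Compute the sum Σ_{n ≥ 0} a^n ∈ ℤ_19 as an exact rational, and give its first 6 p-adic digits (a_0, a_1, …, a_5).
Σ a^n = 1/(1 − a) = 1/28520;  first 6 digits = (1, 0, 16, 14, 8, 5)

v_19(a) = 2 ≥ 1, so the series converges in ℤ_19 to 1/(1 − a) = 1/(1 − (-28519)) = 1/28520. Expand this rational in ℤ_19: compute digits iteratively via d_i = x_i mod 19, x_{i+1} = (x_i − d_i)/19. The first 6 digits are (1, 0, 16, 14, 8, 5).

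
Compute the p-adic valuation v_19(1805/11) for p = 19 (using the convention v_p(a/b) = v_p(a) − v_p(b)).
v_19(1805/11) = 2

Factor powers of 19 from the numerator and denominator of the reduced fraction: 1805 = 19^2 · 5 and 11 = 19^0 · 11. Apply v_p(a/b) = v_p(a) − v_p(b): v_19(1805/11) = 2 − 0 = 2.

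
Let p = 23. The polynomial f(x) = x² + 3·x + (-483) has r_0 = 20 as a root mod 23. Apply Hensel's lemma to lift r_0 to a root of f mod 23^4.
r_3 = 231538 (mod 279841)

Hensel: r_{i+1} = r_i − f(r_i)·(f′(r_i))^{-1} mod 23^{i+2}, f′(x) = 2x + 3. Iterate:
  r_0 = 20 (mod 23)
  r_1 = 365 (mod 529)
  r_2 = 365 (mod 12167)
  r_3 = 231538 (mod 279841)
Final: r = 231538 satisfies f(r) ≡ 0 mod 23^4.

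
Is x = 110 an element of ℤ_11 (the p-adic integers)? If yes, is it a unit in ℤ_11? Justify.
x ∈ ℤ_11 but not a unit; v_11(x) = 1 > 0

ℤ_11 = {x ∈ ℚ_11 : v_11(x) ≥ 0} and ℤ_11^× = {x ∈ ℤ_11 : v_11(x) = 0}. Here v_11(110) = v_11(num) − v_11(den) = 1; compare against these criteria.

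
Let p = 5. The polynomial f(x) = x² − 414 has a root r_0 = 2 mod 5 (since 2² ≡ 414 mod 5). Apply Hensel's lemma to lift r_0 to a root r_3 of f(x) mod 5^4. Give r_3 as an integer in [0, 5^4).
r_3 = 517 (mod 625)

Hensel's recurrence: r_{i+1} = r_i − f(r_i)·(f′(r_i))^{-1} mod 5^{i+2}, with f′(x) = 2x. Iterate:
  r_0 = 2 (mod 5)
  r_1 = 17 (mod 25)
  r_2 = 17 (mod 125)
  r_3 = 517 (mod 625)
Final: r_3 = 517, and one checks f(r_3) ≡ 0 mod 5^4.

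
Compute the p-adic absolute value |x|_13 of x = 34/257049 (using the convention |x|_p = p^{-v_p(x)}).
|34/257049|_13 = 28561

Step 1 — compute v_13(x) by factoring powers of 13 out of the numerator and denominator: v_13(34/257049) = -4. Step 2 — apply |x|_p = p^{-v_p(x)} = 13^{4} = 28561.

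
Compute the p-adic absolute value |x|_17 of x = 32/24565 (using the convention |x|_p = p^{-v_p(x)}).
|32/24565|_17 = 4913

Step 1 — compute v_17(x) by factoring powers of 17 out of the numerator and denominator: v_17(32/24565) = -3. Step 2 — apply |x|_p = p^{-v_p(x)} = 17^{3} = 4913.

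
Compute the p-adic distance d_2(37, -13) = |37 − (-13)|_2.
d_2(37, -13) = 1/2

Step 1 — x − y = 37 − (-13) = 50. Step 2 — v_2(50) = 1 (factor: 50 = (2^1 · 25); the sign does not affect v_p). Step 3 — |x − y|_2 = 2^{-1} = 1/2.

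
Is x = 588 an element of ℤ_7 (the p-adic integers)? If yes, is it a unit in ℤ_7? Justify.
x ∈ ℤ_7 but not a unit; v_7(x) = 2 > 0

ℤ_7 = {x ∈ ℚ_7 : v_7(x) ≥ 0} and ℤ_7^× = {x ∈ ℤ_7 : v_7(x) = 0}. Here v_7(588) = v_7(num) − v_7(den) = 2; compare against these criteria.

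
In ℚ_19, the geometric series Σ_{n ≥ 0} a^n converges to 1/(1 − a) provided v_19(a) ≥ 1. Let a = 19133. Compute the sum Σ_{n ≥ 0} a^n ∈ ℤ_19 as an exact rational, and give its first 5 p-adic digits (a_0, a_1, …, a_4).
Σ a^n = 1/(1 − a) = -1/19132;  first 5 digits = (1, 0, 15, 2, 16)

v_19(a) = 2 ≥ 1, so the series converges in ℤ_19 to 1/(1 − a) = 1/(1 − 19133) = -1/19132. Expand this rational in ℤ_19: compute digits iteratively via d_i = x_i mod 19, x_{i+1} = (x_i − d_i)/19. The first 5 digits are (1, 0, 15, 2, 16).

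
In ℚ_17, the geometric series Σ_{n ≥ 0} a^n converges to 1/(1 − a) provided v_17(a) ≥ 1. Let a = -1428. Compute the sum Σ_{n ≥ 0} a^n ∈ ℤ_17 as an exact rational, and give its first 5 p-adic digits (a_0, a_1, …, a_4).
Σ a^n = 1/(1 − a) = 1/1429;  first 5 digits = (1, 1, 13, 7, 10)

v_17(a) = 1 ≥ 1, so the series converges in ℤ_17 to 1/(1 − a) = 1/(1 − (-1428)) = 1/1429. Expand this rational in ℤ_17: compute digits iteratively via d_i = x_i mod 17, x_{i+1} = (x_i − d_i)/17. The first 5 digits are (1, 1, 13, 7, 10).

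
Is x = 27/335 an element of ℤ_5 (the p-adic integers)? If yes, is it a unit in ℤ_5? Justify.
x ∉ ℤ_5 (v_5(x) = -1 < 0)

ℤ_5 = {x ∈ ℚ_5 : v_5(x) ≥ 0} and ℤ_5^× = {x ∈ ℤ_5 : v_5(x) = 0}. Here v_5(27/335) = v_5(num) − v_5(den) = -1; compare against these criteria.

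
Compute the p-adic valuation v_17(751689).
v_17(751689) = 4

v_17(n) is the largest exponent k such that 17^k divides n. Factor out: 751689 = 17^4 · 9. (Sign doesn't affect v_p.) So v_17(751689) = 4.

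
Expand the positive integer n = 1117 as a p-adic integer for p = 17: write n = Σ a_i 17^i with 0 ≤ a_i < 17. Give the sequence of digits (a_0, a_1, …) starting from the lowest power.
(a_0, a_1, …) = (12, 14, 3)

Repeated division by 17 gives the digits low-to-high: 1117 = 12 + 14·17^1 + 3·17^2. Digit sequence: (12, 14, 3).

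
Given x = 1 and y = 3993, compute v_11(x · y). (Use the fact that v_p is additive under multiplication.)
v_11(3993) = 3

v_p(x) = 0 (factor: 1 = 11^0 · 1); v_p(y) = 3 (factor: 3993 = 11^3 · 3). Additivity: v_p(xy) = v_p(x) + v_p(y) = 0 + 3 = 3. (Direct check: xy = 3993 = 11^3 · (3).)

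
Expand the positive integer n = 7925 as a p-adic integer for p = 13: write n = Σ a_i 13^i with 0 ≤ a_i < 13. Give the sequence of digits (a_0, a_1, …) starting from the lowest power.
(a_0, a_1, …) = (8, 11, 7, 3)

Repeated division by 13 gives the digits low-to-high: 7925 = 8 + 11·13^1 + 7·13^2 + 3·13^3. Digit sequence: (8, 11, 7, 3).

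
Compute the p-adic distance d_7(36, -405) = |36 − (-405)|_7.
d_7(36, -405) = 1/49

Step 1 — x − y = 36 − (-405) = 441. Step 2 — v_7(441) = 2 (factor: 441 = (7^2 · 9); the sign does not affect v_p). Step 3 — |x − y|_7 = 7^{-2} = 1/49.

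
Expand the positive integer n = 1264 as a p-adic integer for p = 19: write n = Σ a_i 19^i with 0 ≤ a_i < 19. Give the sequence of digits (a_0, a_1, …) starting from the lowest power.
(a_0, a_1, …) = (10, 9, 3)

Repeated division by 19 gives the digits low-to-high: 1264 = 10 + 9·19^1 + 3·19^2. Digit sequence: (10, 9, 3).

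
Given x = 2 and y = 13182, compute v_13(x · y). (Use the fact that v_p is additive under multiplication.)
v_13(26364) = 3

v_p(x) = 0 (factor: 2 = 13^0 · 2); v_p(y) = 3 (factor: 13182 = 13^3 · 6). Additivity: v_p(xy) = v_p(x) + v_p(y) = 0 + 3 = 3. (Direct check: xy = 26364 = 13^3 · (12).)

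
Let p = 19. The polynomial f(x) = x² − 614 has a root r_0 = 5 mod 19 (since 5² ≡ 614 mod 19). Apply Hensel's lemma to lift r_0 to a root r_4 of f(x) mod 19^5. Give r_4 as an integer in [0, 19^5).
r_4 = 1085627 (mod 2476099)

Hensel's recurrence: r_{i+1} = r_i − f(r_i)·(f′(r_i))^{-1} mod 19^{i+2}, with f′(x) = 2x. Iterate:
  r_0 = 5 (mod 19)
  r_1 = 100 (mod 361)
  r_2 = 1905 (mod 6859)
  r_3 = 43059 (mod 130321)
  r_4 = 1085627 (mod 2476099)
Final: r_4 = 1085627, and one checks f(r_4) ≡ 0 mod 19^5.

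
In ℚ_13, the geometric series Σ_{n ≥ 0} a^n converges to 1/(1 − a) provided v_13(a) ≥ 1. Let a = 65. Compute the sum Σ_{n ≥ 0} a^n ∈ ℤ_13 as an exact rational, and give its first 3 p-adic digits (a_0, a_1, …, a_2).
Σ a^n = 1/(1 − a) = -1/64;  first 3 digits = (1, 5, 12)

v_13(a) = 1 ≥ 1, so the series converges in ℤ_13 to 1/(1 − a) = 1/(1 − 65) = -1/64. Expand this rational in ℤ_13: compute digits iteratively via d_i = x_i mod 13, x_{i+1} = (x_i − d_i)/13. The first 3 digits are (1, 5, 12).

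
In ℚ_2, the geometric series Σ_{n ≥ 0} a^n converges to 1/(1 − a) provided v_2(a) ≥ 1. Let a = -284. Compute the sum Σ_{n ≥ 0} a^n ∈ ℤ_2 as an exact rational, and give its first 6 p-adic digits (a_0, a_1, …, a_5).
Σ a^n = 1/(1 − a) = 1/285;  first 6 digits = (1, 0, 1, 0, 1, 1)

v_2(a) = 2 ≥ 1, so the series converges in ℤ_2 to 1/(1 − a) = 1/(1 − (-284)) = 1/285. Expand this rational in ℤ_2: compute digits iteratively via d_i = x_i mod 2, x_{i+1} = (x_i − d_i)/2. The first 6 digits are (1, 0, 1, 0, 1, 1).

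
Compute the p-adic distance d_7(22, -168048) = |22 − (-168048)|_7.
d_7(22, -168048) = 1/16807

Step 1 — x − y = 22 − (-168048) = 168070. Step 2 — v_7(168070) = 5 (factor: 168070 = (7^5 · 10); the sign does not affect v_p). Step 3 — |x − y|_7 = 7^{-5} = 1/16807.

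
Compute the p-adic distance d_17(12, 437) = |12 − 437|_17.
d_17(12, 437) = 1/17

Step 1 — x − y = 12 − 437 = -425. Step 2 — v_17(-425) = 1 (factor: -425 = −(17^1 · 25); the sign does not affect v_p). Step 3 — |x − y|_17 = 17^{-1} = 1/17.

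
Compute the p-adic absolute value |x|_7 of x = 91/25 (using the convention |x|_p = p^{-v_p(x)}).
|91/25|_7 = 1/7

Step 1 — compute v_7(x) by factoring powers of 7 out of the numerator and denominator: v_7(91/25) = 1. Step 2 — apply |x|_p = p^{-v_p(x)} = 7^{-1} = 1/7.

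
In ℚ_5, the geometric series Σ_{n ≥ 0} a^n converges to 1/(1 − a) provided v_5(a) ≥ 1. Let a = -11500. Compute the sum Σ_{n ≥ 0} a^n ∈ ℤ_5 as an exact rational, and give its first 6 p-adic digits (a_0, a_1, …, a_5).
Σ a^n = 1/(1 − a) = 1/11501;  first 6 digits = (1, 0, 0, 3, 1, 1)

v_5(a) = 3 ≥ 1, so the series converges in ℤ_5 to 1/(1 − a) = 1/(1 − (-11500)) = 1/11501. Expand this rational in ℤ_5: compute digits iteratively via d_i = x_i mod 5, x_{i+1} = (x_i − d_i)/5. The first 6 digits are (1, 0, 0, 3, 1, 1).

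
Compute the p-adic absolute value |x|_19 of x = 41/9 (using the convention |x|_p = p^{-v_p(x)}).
|41/9|_19 = 1

Step 1 — compute v_19(x) by factoring powers of 19 out of the numerator and denominator: v_19(41/9) = 0. Step 2 — apply |x|_p = p^{-v_p(x)} = 19^{0} = 1.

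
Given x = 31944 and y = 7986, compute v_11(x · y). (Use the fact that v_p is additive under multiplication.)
v_11(255104784) = 6

v_p(x) = 3 (factor: 31944 = 11^3 · 24); v_p(y) = 3 (factor: 7986 = 11^3 · 6). Additivity: v_p(xy) = v_p(x) + v_p(y) = 3 + 3 = 6. (Direct check: xy = 255104784 = 11^6 · (144).)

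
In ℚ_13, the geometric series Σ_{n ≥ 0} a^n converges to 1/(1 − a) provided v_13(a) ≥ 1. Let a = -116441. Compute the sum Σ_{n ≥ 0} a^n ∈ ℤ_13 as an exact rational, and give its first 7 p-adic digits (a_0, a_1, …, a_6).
Σ a^n = 1/(1 − a) = 1/116442;  first 7 digits = (1, 0, 0, 12, 8, 12, 0)

v_13(a) = 3 ≥ 1, so the series converges in ℤ_13 to 1/(1 − a) = 1/(1 − (-116441)) = 1/116442. Expand this rational in ℤ_13: compute digits iteratively via d_i = x_i mod 13, x_{i+1} = (x_i − d_i)/13. The first 7 digits are (1, 0, 0, 12, 8, 12, 0).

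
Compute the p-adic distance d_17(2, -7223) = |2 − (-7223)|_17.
d_17(2, -7223) = 1/289

Step 1 — x − y = 2 − (-7223) = 7225. Step 2 — v_17(7225) = 2 (factor: 7225 = (17^2 · 25); the sign does not affect v_p). Step 3 — |x − y|_17 = 17^{-2} = 1/289.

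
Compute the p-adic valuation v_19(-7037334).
v_19(-7037334) = 4

v_19(n) is the largest exponent k such that 19^k divides n. Factor out: -7037334 = -19^4 · 54. (Sign doesn't affect v_p.) So v_19(-7037334) = 4.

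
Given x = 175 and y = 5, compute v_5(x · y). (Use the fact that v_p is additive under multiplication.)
v_5(875) = 3

v_p(x) = 2 (factor: 175 = 5^2 · 7); v_p(y) = 1 (factor: 5 = 5^1 · 1). Additivity: v_p(xy) = v_p(x) + v_p(y) = 2 + 1 = 3. (Direct check: xy = 875 = 5^3 · (7).)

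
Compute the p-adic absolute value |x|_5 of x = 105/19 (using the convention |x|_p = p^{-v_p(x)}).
|105/19|_5 = 1/5

Step 1 — compute v_5(x) by factoring powers of 5 out of the numerator and denominator: v_5(105/19) = 1. Step 2 — apply |x|_p = p^{-v_p(x)} = 5^{-1} = 1/5.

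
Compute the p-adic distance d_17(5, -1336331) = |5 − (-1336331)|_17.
d_17(5, -1336331) = 1/83521

Step 1 — x − y = 5 − (-1336331) = 1336336. Step 2 — v_17(1336336) = 4 (factor: 1336336 = (17^4 · 16); the sign does not affect v_p). Step 3 — |x − y|_17 = 17^{-4} = 1/83521.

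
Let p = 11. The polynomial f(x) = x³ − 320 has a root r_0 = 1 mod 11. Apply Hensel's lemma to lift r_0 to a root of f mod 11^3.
r_2 = 188 (mod 1331)

Hensel: r_{i+1} = r_i − f(r_i)/f′(r_i) mod 11^{i+2}, where f′(x) = 3x². Iterate:
  r_0 = 1 (mod 11)
  r_1 = 67 (mod 121)
  r_2 = 188 (mod 1331)
Final: r = 188 with f(r) ≡ 0 mod 11^3.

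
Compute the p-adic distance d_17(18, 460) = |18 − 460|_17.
d_17(18, 460) = 1/17

Step 1 — x − y = 18 − 460 = -442. Step 2 — v_17(-442) = 1 (factor: -442 = −(17^1 · 26); the sign does not affect v_p). Step 3 — |x − y|_17 = 17^{-1} = 1/17.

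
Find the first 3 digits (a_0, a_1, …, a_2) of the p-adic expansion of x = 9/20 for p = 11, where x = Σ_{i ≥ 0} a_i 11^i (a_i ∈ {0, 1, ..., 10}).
(a_0, …, a_2) = (1, 6, 0)

v_11(9/20) = 0 (numerator and denominator both coprime to 11), so x ∈ ℤ_11^×. Compute digits iteratively via a_i = x_i mod 11, x_{i+1} = (x_i − a_i)/11, with x_0 = x:
  x_0 = 9/20;  a_0 = 1;  x_1 = (x_0 − 1)/11 = -1/20
  x_1 = -1/20;  a_1 = 6;  x_2 = (x_1 − 6)/11 = -11/20
  x_2 = -11/20;  a_2 = 0;  x_3 = (x_2 − 0)/11 = -1/20
Digits: (1, 6, 0).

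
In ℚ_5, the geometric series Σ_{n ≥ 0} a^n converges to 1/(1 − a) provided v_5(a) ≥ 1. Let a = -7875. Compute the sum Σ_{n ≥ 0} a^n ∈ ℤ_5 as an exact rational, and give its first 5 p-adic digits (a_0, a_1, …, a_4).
Σ a^n = 1/(1 − a) = 1/7876;  first 5 digits = (1, 0, 0, 2, 2)

v_5(a) = 3 ≥ 1, so the series converges in ℤ_5 to 1/(1 − a) = 1/(1 − (-7875)) = 1/7876. Expand this rational in ℤ_5: compute digits iteratively via d_i = x_i mod 5, x_{i+1} = (x_i − d_i)/5. The first 5 digits are (1, 0, 0, 2, 2).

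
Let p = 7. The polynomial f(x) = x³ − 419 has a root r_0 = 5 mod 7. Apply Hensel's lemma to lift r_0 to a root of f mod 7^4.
r_3 = 201 (mod 2401)

Hensel: r_{i+1} = r_i − f(r_i)/f′(r_i) mod 7^{i+2}, where f′(x) = 3x². Iterate:
  r_0 = 5 (mod 7)
  r_1 = 5 (mod 49)
  r_2 = 201 (mod 343)
  r_3 = 201 (mod 2401)
Final: r = 201 with f(r) ≡ 0 mod 7^4.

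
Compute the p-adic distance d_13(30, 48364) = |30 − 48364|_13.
d_13(30, 48364) = 1/2197

Step 1 — x − y = 30 − 48364 = -48334. Step 2 — v_13(-48334) = 3 (factor: -48334 = −(13^3 · 22); the sign does not affect v_p). Step 3 — |x − y|_13 = 13^{-3} = 1/2197.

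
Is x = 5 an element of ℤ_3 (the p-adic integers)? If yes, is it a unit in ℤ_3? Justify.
x ∈ ℤ_3^× (unit); v_3(x) = 0

ℤ_3 = {x ∈ ℚ_3 : v_3(x) ≥ 0} and ℤ_3^× = {x ∈ ℤ_3 : v_3(x) = 0}. Here v_3(5) = v_3(num) − v_3(den) = 0; compare against these criteria.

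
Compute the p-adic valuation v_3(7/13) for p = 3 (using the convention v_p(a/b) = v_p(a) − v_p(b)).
v_3(7/13) = 0

Factor powers of 3 from the numerator and denominator of the reduced fraction: 7 = 3^0 · 7 and 13 = 3^0 · 13. Apply v_p(a/b) = v_p(a) − v_p(b): v_3(7/13) = 0 − 0 = 0.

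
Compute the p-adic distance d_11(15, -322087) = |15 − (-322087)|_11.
d_11(15, -322087) = 1/161051

Step 1 — x − y = 15 − (-322087) = 322102. Step 2 — v_11(322102) = 5 (factor: 322102 = (11^5 · 2); the sign does not affect v_p). Step 3 — |x − y|_11 = 11^{-5} = 1/161051.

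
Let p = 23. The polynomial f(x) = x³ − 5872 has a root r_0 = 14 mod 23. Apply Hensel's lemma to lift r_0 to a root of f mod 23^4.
r_3 = 18851 (mod 279841)

Hensel: r_{i+1} = r_i − f(r_i)/f′(r_i) mod 23^{i+2}, where f′(x) = 3x². Iterate:
  r_0 = 14 (mod 23)
  r_1 = 336 (mod 529)
  r_2 = 6684 (mod 12167)
  r_3 = 18851 (mod 279841)
Final: r = 18851 with f(r) ≡ 0 mod 23^4.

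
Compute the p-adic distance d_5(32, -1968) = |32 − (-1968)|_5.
d_5(32, -1968) = 1/125

Step 1 — x − y = 32 − (-1968) = 2000. Step 2 — v_5(2000) = 3 (factor: 2000 = (5^3 · 16); the sign does not affect v_p). Step 3 — |x − y|_5 = 5^{-3} = 1/125.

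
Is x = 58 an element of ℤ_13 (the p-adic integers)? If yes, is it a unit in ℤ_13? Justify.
x ∈ ℤ_13^× (unit); v_13(x) = 0

ℤ_13 = {x ∈ ℚ_13 : v_13(x) ≥ 0} and ℤ_13^× = {x ∈ ℤ_13 : v_13(x) = 0}. Here v_13(58) = v_13(num) − v_13(den) = 0; compare against these criteria.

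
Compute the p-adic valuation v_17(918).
v_17(918) = 1

v_17(n) is the largest exponent k such that 17^k divides n. Factor out: 918 = 17^1 · 54. (Sign doesn't affect v_p.) So v_17(918) = 1.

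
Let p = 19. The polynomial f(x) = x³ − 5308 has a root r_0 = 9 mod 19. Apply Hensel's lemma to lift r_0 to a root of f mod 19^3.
r_2 = 3106 (mod 6859)

Hensel: r_{i+1} = r_i − f(r_i)/f′(r_i) mod 19^{i+2}, where f′(x) = 3x². Iterate:
  r_0 = 9 (mod 19)
  r_1 = 218 (mod 361)
  r_2 = 3106 (mod 6859)
Final: r = 3106 with f(r) ≡ 0 mod 19^3.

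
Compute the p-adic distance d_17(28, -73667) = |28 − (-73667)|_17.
d_17(28, -73667) = 1/4913

Step 1 — x − y = 28 − (-73667) = 73695. Step 2 — v_17(73695) = 3 (factor: 73695 = (17^3 · 15); the sign does not affect v_p). Step 3 — |x − y|_17 = 17^{-3} = 1/4913.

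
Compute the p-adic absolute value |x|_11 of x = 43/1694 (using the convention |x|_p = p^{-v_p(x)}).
|43/1694|_11 = 121

Step 1 — compute v_11(x) by factoring powers of 11 out of the numerator and denominator: v_11(43/1694) = -2. Step 2 — apply |x|_p = p^{-v_p(x)} = 11^{2} = 121.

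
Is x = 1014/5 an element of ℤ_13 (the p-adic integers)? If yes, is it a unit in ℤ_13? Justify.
x ∈ ℤ_13 but not a unit; v_13(x) = 2 > 0

ℤ_13 = {x ∈ ℚ_13 : v_13(x) ≥ 0} and ℤ_13^× = {x ∈ ℤ_13 : v_13(x) = 0}. Here v_13(1014/5) = v_13(num) − v_13(den) = 2; compare against these criteria.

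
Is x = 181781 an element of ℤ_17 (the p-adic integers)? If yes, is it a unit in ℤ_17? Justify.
x ∈ ℤ_17 but not a unit; v_17(x) = 3 > 0

ℤ_17 = {x ∈ ℚ_17 : v_17(x) ≥ 0} and ℤ_17^× = {x ∈ ℤ_17 : v_17(x) = 0}. Here v_17(181781) = v_17(num) − v_17(den) = 3; compare against these criteria.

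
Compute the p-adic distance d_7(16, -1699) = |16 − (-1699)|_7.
d_7(16, -1699) = 1/343

Step 1 — x − y = 16 − (-1699) = 1715. Step 2 — v_7(1715) = 3 (factor: 1715 = (7^3 · 5); the sign does not affect v_p). Step 3 — |x − y|_7 = 7^{-3} = 1/343.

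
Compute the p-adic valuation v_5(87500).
v_5(87500) = 5

v_5(n) is the largest exponent k such that 5^k divides n. Factor out: 87500 = 5^5 · 28. (Sign doesn't affect v_p.) So v_5(87500) = 5.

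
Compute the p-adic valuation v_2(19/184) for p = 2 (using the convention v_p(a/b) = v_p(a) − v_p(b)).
v_2(19/184) = -3

Factor powers of 2 from the numerator and denominator of the reduced fraction: 19 = 2^0 · 19 and 184 = 2^3 · 23. Apply v_p(a/b) = v_p(a) − v_p(b): v_2(19/184) = 0 − 3 = -3.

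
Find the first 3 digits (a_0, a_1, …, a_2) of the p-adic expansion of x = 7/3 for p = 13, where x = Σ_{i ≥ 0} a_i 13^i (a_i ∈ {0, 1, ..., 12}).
(a_0, …, a_2) = (11, 8, 8)

v_13(7/3) = 0 (numerator and denominator both coprime to 13), so x ∈ ℤ_13^×. Compute digits iteratively via a_i = x_i mod 13, x_{i+1} = (x_i − a_i)/13, with x_0 = x:
  x_0 = 7/3;  a_0 = 11;  x_1 = (x_0 − 11)/13 = -2/3
  x_1 = -2/3;  a_1 = 8;  x_2 = (x_1 − 8)/13 = -2/3
  x_2 = -2/3;  a_2 = 8;  x_3 = (x_2 − 8)/13 = -2/3
Digits: (11, 8, 8).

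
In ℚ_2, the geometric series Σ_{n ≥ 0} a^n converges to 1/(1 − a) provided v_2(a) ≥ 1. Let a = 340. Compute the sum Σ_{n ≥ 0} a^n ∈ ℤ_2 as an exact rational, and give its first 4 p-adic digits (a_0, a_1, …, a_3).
Σ a^n = 1/(1 − a) = -1/339;  first 4 digits = (1, 0, 1, 0)

v_2(a) = 2 ≥ 1, so the series converges in ℤ_2 to 1/(1 − a) = 1/(1 − 340) = -1/339. Expand this rational in ℤ_2: compute digits iteratively via d_i = x_i mod 2, x_{i+1} = (x_i − d_i)/2. The first 4 digits are (1, 0, 1, 0).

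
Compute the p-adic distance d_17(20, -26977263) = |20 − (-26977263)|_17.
d_17(20, -26977263) = 1/1419857

Step 1 — x − y = 20 − (-26977263) = 26977283. Step 2 — v_17(26977283) = 5 (factor: 26977283 = (17^5 · 19); the sign does not affect v_p). Step 3 — |x − y|_17 = 17^{-5} = 1/1419857.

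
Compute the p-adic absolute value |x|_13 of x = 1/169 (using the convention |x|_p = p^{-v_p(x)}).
|1/169|_13 = 169

Step 1 — compute v_13(x) by factoring powers of 13 out of the numerator and denominator: v_13(1/169) = -2. Step 2 — apply |x|_p = p^{-v_p(x)} = 13^{2} = 169.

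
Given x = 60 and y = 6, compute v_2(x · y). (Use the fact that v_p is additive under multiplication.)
v_2(360) = 3

v_p(x) = 2 (factor: 60 = 2^2 · 15); v_p(y) = 1 (factor: 6 = 2^1 · 3). Additivity: v_p(xy) = v_p(x) + v_p(y) = 2 + 1 = 3. (Direct check: xy = 360 = 2^3 · (45).)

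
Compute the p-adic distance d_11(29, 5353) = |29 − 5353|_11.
d_11(29, 5353) = 1/1331

Step 1 — x − y = 29 − 5353 = -5324. Step 2 — v_11(-5324) = 3 (factor: -5324 = −(11^3 · 4); the sign does not affect v_p). Step 3 — |x − y|_11 = 11^{-3} = 1/1331.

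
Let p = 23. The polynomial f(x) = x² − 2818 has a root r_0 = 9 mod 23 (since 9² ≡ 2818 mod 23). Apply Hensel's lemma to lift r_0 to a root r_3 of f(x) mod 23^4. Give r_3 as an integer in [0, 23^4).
r_3 = 279091 (mod 279841)

Hensel's recurrence: r_{i+1} = r_i − f(r_i)·(f′(r_i))^{-1} mod 23^{i+2}, with f′(x) = 2x. Iterate:
  r_0 = 9 (mod 23)
  r_1 = 308 (mod 529)
  r_2 = 11417 (mod 12167)
  r_3 = 279091 (mod 279841)
Final: r_3 = 279091, and one checks f(r_3) ≡ 0 mod 23^4.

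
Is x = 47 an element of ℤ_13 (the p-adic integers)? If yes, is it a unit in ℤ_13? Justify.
x ∈ ℤ_13^× (unit); v_13(x) = 0

ℤ_13 = {x ∈ ℚ_13 : v_13(x) ≥ 0} and ℤ_13^× = {x ∈ ℤ_13 : v_13(x) = 0}. Here v_13(47) = v_13(num) − v_13(den) = 0; compare against these criteria.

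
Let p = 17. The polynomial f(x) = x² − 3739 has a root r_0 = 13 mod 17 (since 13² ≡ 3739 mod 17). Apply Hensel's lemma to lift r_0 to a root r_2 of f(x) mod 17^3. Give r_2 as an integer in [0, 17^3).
r_2 = 1951 (mod 4913)

Hensel's recurrence: r_{i+1} = r_i − f(r_i)·(f′(r_i))^{-1} mod 17^{i+2}, with f′(x) = 2x. Iterate:
  r_0 = 13 (mod 17)
  r_1 = 217 (mod 289)
  r_2 = 1951 (mod 4913)
Final: r_2 = 1951, and one checks f(r_2) ≡ 0 mod 17^3.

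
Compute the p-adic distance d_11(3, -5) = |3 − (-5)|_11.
d_11(3, -5) = 1

Step 1 — x − y = 3 − (-5) = 8. Step 2 — v_11(8) = 0 (factor: 8 = (11^0 · 8); the sign does not affect v_p). Step 3 — |x − y|_11 = 11^{0} = 1.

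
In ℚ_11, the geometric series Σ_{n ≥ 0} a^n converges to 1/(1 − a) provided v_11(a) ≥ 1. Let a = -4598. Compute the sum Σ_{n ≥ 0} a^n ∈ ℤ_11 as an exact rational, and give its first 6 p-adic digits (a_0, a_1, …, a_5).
Σ a^n = 1/(1 − a) = 1/4599;  first 6 digits = (1, 0, 6, 7, 2, 10)

v_11(a) = 2 ≥ 1, so the series converges in ℤ_11 to 1/(1 − a) = 1/(1 − (-4598)) = 1/4599. Expand this rational in ℤ_11: compute digits iteratively via d_i = x_i mod 11, x_{i+1} = (x_i − d_i)/11. The first 6 digits are (1, 0, 6, 7, 2, 10).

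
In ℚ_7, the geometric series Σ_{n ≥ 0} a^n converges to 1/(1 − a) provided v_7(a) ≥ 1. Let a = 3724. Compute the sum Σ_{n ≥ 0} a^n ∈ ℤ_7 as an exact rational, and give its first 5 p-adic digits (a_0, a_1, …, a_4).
Σ a^n = 1/(1 − a) = -1/3723;  first 5 digits = (1, 0, 6, 3, 2)

v_7(a) = 2 ≥ 1, so the series converges in ℤ_7 to 1/(1 − a) = 1/(1 − 3724) = -1/3723. Expand this rational in ℤ_7: compute digits iteratively via d_i = x_i mod 7, x_{i+1} = (x_i − d_i)/7. The first 5 digits are (1, 0, 6, 3, 2).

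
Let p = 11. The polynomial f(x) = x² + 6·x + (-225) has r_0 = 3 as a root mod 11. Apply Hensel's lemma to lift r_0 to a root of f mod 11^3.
r_2 = 80 (mod 1331)

Hensel: r_{i+1} = r_i − f(r_i)·(f′(r_i))^{-1} mod 11^{i+2}, f′(x) = 2x + 6. Iterate:
  r_0 = 3 (mod 11)
  r_1 = 80 (mod 121)
  r_2 = 80 (mod 1331)
Final: r = 80 satisfies f(r) ≡ 0 mod 11^3.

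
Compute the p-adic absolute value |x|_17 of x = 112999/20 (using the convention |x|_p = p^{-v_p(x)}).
|112999/20|_17 = 1/4913

Step 1 — compute v_17(x) by factoring powers of 17 out of the numerator and denominator: v_17(112999/20) = 3. Step 2 — apply |x|_p = p^{-v_p(x)} = 17^{-3} = 1/4913.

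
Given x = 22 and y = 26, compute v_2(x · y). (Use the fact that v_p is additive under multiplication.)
v_2(572) = 2

v_p(x) = 1 (factor: 22 = 2^1 · 11); v_p(y) = 1 (factor: 26 = 2^1 · 13). Additivity: v_p(xy) = v_p(x) + v_p(y) = 1 + 1 = 2. (Direct check: xy = 572 = 2^2 · (143).)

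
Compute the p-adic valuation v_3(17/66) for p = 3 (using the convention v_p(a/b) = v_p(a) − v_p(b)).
v_3(17/66) = -1

Factor powers of 3 from the numerator and denominator of the reduced fraction: 17 = 3^0 · 17 and 66 = 3^1 · 22. Apply v_p(a/b) = v_p(a) − v_p(b): v_3(17/66) = 0 − 1 = -1.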